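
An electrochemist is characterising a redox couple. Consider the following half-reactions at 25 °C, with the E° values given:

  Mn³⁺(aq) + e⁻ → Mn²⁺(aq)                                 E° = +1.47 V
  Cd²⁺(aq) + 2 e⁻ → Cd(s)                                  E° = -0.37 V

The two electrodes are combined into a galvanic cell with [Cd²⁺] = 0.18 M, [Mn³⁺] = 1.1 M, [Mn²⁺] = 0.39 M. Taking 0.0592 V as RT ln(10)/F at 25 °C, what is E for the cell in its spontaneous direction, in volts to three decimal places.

Mn³⁺/Mn²⁺ is the cathode (higher E°), Cd²⁺/Cd the anode: E°cell = +1.47 − (-0.37) = +1.84 V, n = 2.
Overall: 2 Mn³⁺(aq) + Cd(s) → 2 Mn²⁺(aq) + Cd²⁺(aq)
Q = [Mn²⁺]^2·[Cd²⁺] / ([Mn³⁺]^2); log Q = -1.645.
E = E° − (0.0592/n) log Q = +1.84 − (0.0592/2)(-1.645) = +1.889 V.

+1.889 V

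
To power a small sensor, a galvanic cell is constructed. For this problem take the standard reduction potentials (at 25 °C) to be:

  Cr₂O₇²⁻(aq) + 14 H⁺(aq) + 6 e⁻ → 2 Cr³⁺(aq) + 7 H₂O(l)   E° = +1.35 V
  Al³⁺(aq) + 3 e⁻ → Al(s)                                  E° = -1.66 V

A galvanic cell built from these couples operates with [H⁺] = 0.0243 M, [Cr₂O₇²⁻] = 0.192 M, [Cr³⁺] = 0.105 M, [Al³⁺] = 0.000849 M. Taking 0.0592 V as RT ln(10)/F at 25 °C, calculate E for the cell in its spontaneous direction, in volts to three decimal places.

Cr₂O₇²⁻/Cr³⁺ is the cathode (higher E°), Al³⁺/Al the anode: E°cell = +1.35 − (-1.66) = +3.01 V, n = 6.
Overall: Cr₂O₇²⁻(aq) + 14 H⁺(aq) + 2 Al(s) → 2 Cr³⁺(aq) + 7 H₂O(l) + 2 Al³⁺(aq)
Q = [Cr³⁺]^2·[Al³⁺]^2 / ([Cr₂O₇²⁻]·[H⁺]^14); log Q = 15.218.
E = E° − (0.0592/n) log Q = +3.01 − (0.0592/6)(15.218) = +2.860 V.

+2.860 V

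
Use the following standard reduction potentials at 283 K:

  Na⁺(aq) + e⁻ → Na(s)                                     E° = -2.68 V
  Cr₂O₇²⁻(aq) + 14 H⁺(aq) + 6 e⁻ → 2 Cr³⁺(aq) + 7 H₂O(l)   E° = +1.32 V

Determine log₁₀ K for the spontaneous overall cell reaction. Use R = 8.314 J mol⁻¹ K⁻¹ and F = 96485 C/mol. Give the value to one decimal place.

427.4

Cathode: Cr₂O₇²⁻/Cr³⁺; anode: Na⁺/Na. E°cell = (+1.32) − (-2.68) = +4.00 V, with n = 6.
ΔG° = −nFE° = −RT ln K, so ln K = nFE°/(RT) = (6)(96485)(+4.00) / ((8.314)(283)) = 984.180.
log₁₀ K = 984.180 / ln 10 = 427.4.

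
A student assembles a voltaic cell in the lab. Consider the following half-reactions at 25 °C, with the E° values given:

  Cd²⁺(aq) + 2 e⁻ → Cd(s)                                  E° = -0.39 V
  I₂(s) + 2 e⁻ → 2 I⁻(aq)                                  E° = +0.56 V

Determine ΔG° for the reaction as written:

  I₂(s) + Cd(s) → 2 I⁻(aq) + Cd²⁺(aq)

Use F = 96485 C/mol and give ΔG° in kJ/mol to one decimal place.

-183.3 kJ/mol

As written, I₂/I⁻ is reduced (cathode) and Cd²⁺/Cd is oxidised (anode), so E°cell = (+0.56) − (-0.39) = +0.95 V.
Balancing electrons gives n = 2.
ΔG° = −nFE° = −(2)(96485)(+0.95) = -183,322 J = -183.3 kJ/mol.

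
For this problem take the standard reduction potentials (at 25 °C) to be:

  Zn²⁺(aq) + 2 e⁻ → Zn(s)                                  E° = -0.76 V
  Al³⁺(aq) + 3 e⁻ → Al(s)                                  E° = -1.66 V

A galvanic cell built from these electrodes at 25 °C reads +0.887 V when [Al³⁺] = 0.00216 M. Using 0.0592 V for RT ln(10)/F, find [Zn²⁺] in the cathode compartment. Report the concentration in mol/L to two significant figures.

Zn²⁺/Zn is the cathode, Al³⁺/Al the anode: E°cell = +0.90 V, n = 6.
Overall reaction: 3 Zn²⁺(aq) + 2 Al(s) → 3 Zn(s) + 2 Al³⁺(aq); Q = [Al³⁺]^2/[Zn²⁺]^3.
From E = E° − (0.0592/n) log Q: log Q = (E° − E)·n/0.0592 = (+0.90 − (+0.887))·6/0.0592 = 1.3176.
So 3·log[Zn²⁺] = 2·log(0.00216) − log Q = -5.3311 − (1.3176) = -6.6487; log[Zn²⁺] = -6.6487 / 3 = -2.2162; [Zn²⁺] = 10^(-2.2162) ≈ 0.0061 M.

0.0061 M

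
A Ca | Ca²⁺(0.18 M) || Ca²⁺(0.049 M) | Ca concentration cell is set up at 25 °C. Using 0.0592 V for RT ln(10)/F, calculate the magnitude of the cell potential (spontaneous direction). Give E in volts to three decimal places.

For a concentration cell E°cell = 0. The 0.18 M side is the cathode (reduction is favoured where [Ca²⁺] is higher).
With n = 2, E = −(0.0592/2) log([Ca²⁺]ₐₙ/[Ca²⁺]꜀ₐₜ) = −(0.0592/2) log(0.049/0.18) = −(0.0592/2)(-0.565) = +0.017 V.

+0.017 V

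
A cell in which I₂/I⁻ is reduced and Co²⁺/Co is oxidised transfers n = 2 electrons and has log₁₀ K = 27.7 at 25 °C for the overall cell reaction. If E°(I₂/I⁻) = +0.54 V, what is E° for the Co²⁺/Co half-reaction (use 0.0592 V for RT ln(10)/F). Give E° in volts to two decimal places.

-0.28 V

E°cell = (0.0592/n)·log K = (0.0592/2)(27.7) = +0.820 V.
Since I₂/I⁻ is the cathode and Co²⁺/Co the anode, E°cell = E°(I₂/I⁻) − E°(Co²⁺/Co).
So E°(Co²⁺/Co) = E°(I₂/I⁻) − E°cell = (+0.54) − (+0.820) = -0.28 V.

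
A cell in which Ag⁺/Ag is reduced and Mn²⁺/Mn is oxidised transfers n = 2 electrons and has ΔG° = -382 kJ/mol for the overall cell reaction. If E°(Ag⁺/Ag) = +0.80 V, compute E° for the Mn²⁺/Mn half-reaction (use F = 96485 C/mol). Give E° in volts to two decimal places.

-1.18 V

E°cell = −ΔG°/(nF) = −(-382×10³)/((2)(96485)) = +1.980 V.
Since Ag⁺/Ag is the cathode and Mn²⁺/Mn the anode, E°cell = E°(Ag⁺/Ag) − E°(Mn²⁺/Mn).
So E°(Mn²⁺/Mn) = E°(Ag⁺/Ag) − E°cell = (+0.80) − (+1.980) = -1.18 V.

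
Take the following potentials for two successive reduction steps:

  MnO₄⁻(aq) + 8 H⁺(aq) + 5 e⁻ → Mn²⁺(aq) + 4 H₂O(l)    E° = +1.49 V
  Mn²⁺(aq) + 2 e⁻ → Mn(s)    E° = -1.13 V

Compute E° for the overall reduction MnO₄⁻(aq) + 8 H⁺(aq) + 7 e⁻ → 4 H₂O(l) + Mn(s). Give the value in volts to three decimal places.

+0.741 V

Standard free energies of sequential steps add: ΔG°₃ = ΔG°₁ + ΔG°₂, so n₃E°₃ = n₁E°₁ + n₂E°₂.
E°₃ = (5×+1.49 + 2×-1.13) / 7 = (+5.190) / 7 = +0.741 V.
Simply averaging or adding the two E° values would be wrong; the electron-weighted sum is required.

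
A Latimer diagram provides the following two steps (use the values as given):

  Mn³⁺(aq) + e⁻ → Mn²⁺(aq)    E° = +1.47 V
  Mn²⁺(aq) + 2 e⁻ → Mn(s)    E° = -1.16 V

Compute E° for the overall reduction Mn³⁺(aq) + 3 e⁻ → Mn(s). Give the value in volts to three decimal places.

-0.283 V

Adding the free-energy changes (−nFE°) of the two steps gives −n₃FE°₃ = −n₁FE°₁ − n₂FE°₂.
E°₃ = (1×+1.47 + 2×-1.16) / 3 = (-0.850) / 3 = -0.283 V.
Simply averaging or adding the two E° values would be wrong; the electron-weighted sum is required.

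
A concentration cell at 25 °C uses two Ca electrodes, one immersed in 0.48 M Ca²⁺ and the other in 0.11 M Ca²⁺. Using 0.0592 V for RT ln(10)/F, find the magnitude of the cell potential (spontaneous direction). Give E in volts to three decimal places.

+0.019 V

For a concentration cell E°cell = 0. The 0.48 M side is the cathode (reduction is favoured where [Ca²⁺] is higher).
With n = 2, E = −(0.0592/2) log([Ca²⁺]ₐₙ/[Ca²⁺]꜀ₐₜ) = −(0.0592/2) log(0.11/0.48) = −(0.0592/2)(-0.640) = +0.019 V.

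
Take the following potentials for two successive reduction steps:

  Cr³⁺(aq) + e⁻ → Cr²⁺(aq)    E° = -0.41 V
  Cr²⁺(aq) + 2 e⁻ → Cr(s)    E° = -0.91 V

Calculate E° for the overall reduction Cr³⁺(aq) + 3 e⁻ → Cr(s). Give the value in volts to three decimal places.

-0.743 V

Adding the free-energy changes (−nFE°) of the two steps gives −n₃FE°₃ = −n₁FE°₁ − n₂FE°₂.
E°₃ = (1×-0.41 + 2×-0.91) / 3 = (-2.230) / 3 = -0.743 V.
E° values themselves are not directly additive — weighting by electron count is essential.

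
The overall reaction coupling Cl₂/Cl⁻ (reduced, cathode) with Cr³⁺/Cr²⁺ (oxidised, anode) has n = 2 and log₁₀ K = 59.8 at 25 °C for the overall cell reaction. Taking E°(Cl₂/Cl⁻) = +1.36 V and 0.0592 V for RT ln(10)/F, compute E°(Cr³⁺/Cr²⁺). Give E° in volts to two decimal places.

-0.41 V

E°cell = (0.0592/n)·log K = (0.0592/2)(59.8) = +1.770 V.
Since Cl₂/Cl⁻ is the cathode and Cr³⁺/Cr²⁺ the anode, E°cell = E°(Cl₂/Cl⁻) − E°(Cr³⁺/Cr²⁺).
So E°(Cr³⁺/Cr²⁺) = E°(Cl₂/Cl⁻) − E°cell = (+1.36) − (+1.770) = -0.41 V.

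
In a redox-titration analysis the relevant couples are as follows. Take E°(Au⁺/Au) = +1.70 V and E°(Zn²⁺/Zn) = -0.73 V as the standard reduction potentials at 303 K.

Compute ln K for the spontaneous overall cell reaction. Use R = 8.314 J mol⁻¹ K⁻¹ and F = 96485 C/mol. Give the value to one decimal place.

Cathode: Au⁺/Au; anode: Zn²⁺/Zn. E°cell = (+1.70) − (-0.73) = +2.43 V, with n = 2.
ΔG° = −nFE° = −RT ln K, so ln K = nFE°/(RT) = (2)(96485)(+2.43) / ((8.314)(303)) = 186.142.

186.1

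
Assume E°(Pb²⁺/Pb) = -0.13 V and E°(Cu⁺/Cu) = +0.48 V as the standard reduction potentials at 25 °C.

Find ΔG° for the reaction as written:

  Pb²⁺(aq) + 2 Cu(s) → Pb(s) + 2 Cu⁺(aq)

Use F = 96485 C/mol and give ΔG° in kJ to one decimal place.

+117.7 kJ

As written, Pb²⁺/Pb is reduced (cathode) and Cu⁺/Cu is oxidised (anode), so E°cell = (-0.13) − (+0.48) = -0.61 V.
Balancing electrons gives n = 2.
ΔG° = −nFE° = −(2)(96485)(-0.61) = 117,712 J = +117.7 kJ.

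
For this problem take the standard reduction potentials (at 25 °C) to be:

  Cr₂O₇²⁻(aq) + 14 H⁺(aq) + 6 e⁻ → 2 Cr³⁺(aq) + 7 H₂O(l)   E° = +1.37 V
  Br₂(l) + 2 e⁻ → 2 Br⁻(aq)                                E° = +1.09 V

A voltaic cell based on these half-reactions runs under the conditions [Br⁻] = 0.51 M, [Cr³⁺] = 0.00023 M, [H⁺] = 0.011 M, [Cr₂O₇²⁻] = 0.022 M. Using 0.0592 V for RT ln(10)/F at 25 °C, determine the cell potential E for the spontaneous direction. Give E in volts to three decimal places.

Cr₂O₇²⁻/Cr³⁺ is the cathode (higher E°), Br₂/Br⁻ the anode: E°cell = +1.37 − (+1.09) = +0.28 V, n = 6.
Overall: Cr₂O₇²⁻(aq) + 14 H⁺(aq) + 6 Br⁻(aq) → 2 Cr³⁺(aq) + 7 H₂O(l) + 3 Br₂(l)
Q = [Cr³⁺]^2 / ([Cr₂O₇²⁻]·[H⁺]^14·[Br⁻]^6); log Q = 23.556.
E = E° − (0.0592/n) log Q = +0.28 − (0.0592/6)(23.556) = +0.048 V.

+0.048 V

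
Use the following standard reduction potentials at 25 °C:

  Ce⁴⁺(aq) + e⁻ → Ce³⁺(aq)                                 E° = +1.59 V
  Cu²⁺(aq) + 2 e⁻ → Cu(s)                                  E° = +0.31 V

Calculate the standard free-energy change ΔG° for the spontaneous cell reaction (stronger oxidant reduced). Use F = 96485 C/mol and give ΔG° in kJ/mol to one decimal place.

Ce⁴⁺/Ce³⁺ (E° = +1.59 V) is the cathode; Cu²⁺/Cu (E° = +0.31 V) is the anode, so E°cell = +1.28 V.
Balancing electrons gives n = 2 (lcm of 1 and 2).
ΔG° = −nFE° = −(2)(96485)(+1.28) = -247,002 J = -247.0 kJ/mol.

-247.0 kJ/mol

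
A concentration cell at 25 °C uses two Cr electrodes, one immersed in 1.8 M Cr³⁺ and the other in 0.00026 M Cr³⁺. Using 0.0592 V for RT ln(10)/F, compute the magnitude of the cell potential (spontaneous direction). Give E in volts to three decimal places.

+0.076 V

For a concentration cell E°cell = 0. The 1.8 M side is the cathode (reduction is favoured where [Cr³⁺] is higher).
With n = 3, E = −(0.0592/3) log([Cr³⁺]ₐₙ/[Cr³⁺]꜀ₐₜ) = −(0.0592/3) log(0.00026/1.8) = −(0.0592/3)(-3.840) = +0.076 V.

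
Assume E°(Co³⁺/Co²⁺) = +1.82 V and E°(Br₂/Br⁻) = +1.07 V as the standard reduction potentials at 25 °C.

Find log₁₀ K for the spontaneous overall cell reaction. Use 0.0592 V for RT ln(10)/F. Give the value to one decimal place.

25.3

Cathode: Co³⁺/Co²⁺; anode: Br₂/Br⁻. E°cell = +0.75 V, n = 2.
log K = nE°cell / 0.0592 = (2)(+0.75) / 0.0592 = 25.3.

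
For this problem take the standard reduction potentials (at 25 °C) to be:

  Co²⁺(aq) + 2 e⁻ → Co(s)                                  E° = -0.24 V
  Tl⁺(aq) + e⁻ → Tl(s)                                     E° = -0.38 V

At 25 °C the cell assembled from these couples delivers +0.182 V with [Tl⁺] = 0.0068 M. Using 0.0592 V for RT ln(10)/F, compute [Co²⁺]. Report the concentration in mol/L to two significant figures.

0.0012 M

Co²⁺/Co is the cathode, Tl⁺/Tl the anode: E°cell = +0.14 V, n = 2.
Overall reaction: Co²⁺(aq) + 2 Tl(s) → Co(s) + 2 Tl⁺(aq); Q = [Tl⁺]^2/[Co²⁺]^1.
From E = E° − (0.0592/n) log Q: log Q = (E° − E)·n/0.0592 = (+0.14 − (+0.182))·2/0.0592 = -1.4189.
So 1·log[Co²⁺] = 2·log(0.0068) − log Q = -4.3350 − (-1.4189) = -2.9161; [Co²⁺] = 10^(-2.9161) ≈ 0.0012 M.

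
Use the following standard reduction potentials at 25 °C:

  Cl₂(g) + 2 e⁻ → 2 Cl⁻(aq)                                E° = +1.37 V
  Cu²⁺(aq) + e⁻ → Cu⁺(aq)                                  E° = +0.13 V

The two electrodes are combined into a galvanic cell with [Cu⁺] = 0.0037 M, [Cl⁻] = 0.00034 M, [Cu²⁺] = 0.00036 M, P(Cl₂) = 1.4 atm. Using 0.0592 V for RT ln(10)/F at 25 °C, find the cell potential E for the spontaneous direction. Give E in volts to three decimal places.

+1.510 V

Cl₂/Cl⁻ is the cathode (higher E°), Cu²⁺/Cu⁺ the anode: E°cell = +1.37 − (+0.13) = +1.24 V, n = 2.
Overall: Cl₂(g) + 2 Cu⁺(aq) → 2 Cl⁻(aq) + 2 Cu²⁺(aq)
Q = [Cl⁻]^2·[Cu²⁺]^2 / (P(Cl₂)·[Cu⁺]^2); log Q = -9.107.
E = E° − (0.0592/n) log Q = +1.24 − (0.0592/2)(-9.107) = +1.510 V.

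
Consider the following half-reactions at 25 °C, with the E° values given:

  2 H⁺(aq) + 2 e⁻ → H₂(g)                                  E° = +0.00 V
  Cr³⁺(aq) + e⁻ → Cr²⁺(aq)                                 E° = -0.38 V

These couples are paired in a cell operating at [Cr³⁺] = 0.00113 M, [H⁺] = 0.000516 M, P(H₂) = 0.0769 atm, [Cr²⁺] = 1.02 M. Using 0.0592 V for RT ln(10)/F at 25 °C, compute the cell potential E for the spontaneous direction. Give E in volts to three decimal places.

H⁺/H₂ is the cathode (higher E°), Cr³⁺/Cr²⁺ the anode: E°cell = +0.00 − (-0.38) = +0.38 V, n = 2.
Overall: 2 H⁺(aq) + 2 Cr²⁺(aq) → H₂(g) + 2 Cr³⁺(aq)
Q = P(H₂)·[Cr³⁺]^2 / ([H⁺]^2·[Cr²⁺]^2); log Q = -0.450.
E = E° − (0.0592/n) log Q = +0.38 − (0.0592/2)(-0.450) = +0.393 V.

+0.393 V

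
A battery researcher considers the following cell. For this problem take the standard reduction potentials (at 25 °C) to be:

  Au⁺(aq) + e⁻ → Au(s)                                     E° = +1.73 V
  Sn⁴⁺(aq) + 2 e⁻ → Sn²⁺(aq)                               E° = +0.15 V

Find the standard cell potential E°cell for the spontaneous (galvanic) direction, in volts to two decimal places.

+1.58 V

The Au⁺/Au couple has the higher reduction potential, so it is the cathode; Sn⁴⁺/Sn²⁺ is oxidised at the anode.
E°cell = E°(cathode) − E°(anode) = (+1.73) − (+0.15) = +1.58 V.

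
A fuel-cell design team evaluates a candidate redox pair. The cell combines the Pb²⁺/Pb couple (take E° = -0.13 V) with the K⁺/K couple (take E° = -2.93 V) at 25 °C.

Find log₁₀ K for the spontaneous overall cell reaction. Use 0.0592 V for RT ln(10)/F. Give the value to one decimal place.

94.6

Cathode: Pb²⁺/Pb; anode: K⁺/K. E°cell = +2.80 V, n = 2.
log K = nE°cell / 0.0592 = (2)(+2.80) / 0.0592 = 94.6.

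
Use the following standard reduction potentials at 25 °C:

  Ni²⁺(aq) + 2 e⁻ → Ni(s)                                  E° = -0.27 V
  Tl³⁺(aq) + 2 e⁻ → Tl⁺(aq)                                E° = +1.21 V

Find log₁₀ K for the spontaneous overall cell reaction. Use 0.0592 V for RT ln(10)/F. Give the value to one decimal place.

50.0

Cathode: Tl³⁺/Tl⁺; anode: Ni²⁺/Ni. E°cell = +1.48 V, n = 2.
log K = nE°cell / 0.0592 = (2)(+1.48) / 0.0592 = 50.0.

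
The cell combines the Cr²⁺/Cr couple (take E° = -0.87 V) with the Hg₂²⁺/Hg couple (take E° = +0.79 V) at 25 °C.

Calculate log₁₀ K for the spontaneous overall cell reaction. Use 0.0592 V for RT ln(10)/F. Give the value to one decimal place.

Cathode: Hg₂²⁺/Hg; anode: Cr²⁺/Cr. E°cell = +1.66 V, n = 2.
log K = nE°cell / 0.0592 = (2)(+1.66) / 0.0592 = 56.1.

56.1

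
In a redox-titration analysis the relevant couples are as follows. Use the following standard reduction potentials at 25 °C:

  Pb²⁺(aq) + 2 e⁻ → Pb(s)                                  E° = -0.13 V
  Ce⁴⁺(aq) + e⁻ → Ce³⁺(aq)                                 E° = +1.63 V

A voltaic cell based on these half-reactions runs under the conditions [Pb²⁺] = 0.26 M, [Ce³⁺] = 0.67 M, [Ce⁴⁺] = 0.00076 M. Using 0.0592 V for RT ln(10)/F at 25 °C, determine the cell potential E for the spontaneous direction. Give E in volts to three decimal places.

Ce⁴⁺/Ce³⁺ is the cathode (higher E°), Pb²⁺/Pb the anode: E°cell = +1.63 − (-0.13) = +1.76 V, n = 2.
Overall: 2 Ce⁴⁺(aq) + Pb(s) → 2 Ce³⁺(aq) + Pb²⁺(aq)
Q = [Ce³⁺]^2·[Pb²⁺] / ([Ce⁴⁺]^2); log Q = 5.305.
E = E° − (0.0592/n) log Q = +1.76 − (0.0592/2)(5.305) = +1.603 V.

+1.603 V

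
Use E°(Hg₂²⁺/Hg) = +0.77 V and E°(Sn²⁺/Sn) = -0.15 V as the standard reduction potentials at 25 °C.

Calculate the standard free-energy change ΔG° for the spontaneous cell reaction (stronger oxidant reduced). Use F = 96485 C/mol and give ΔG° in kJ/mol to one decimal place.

-177.5 kJ/mol

Hg₂²⁺/Hg (E° = +0.77 V) is the cathode; Sn²⁺/Sn (E° = -0.15 V) is the anode, so E°cell = +0.92 V.
Balancing electrons gives n = 2 (lcm of 2 and 2).
ΔG° = −nFE° = −(2)(96485)(+0.92) = -177,532 J = -177.5 kJ/mol.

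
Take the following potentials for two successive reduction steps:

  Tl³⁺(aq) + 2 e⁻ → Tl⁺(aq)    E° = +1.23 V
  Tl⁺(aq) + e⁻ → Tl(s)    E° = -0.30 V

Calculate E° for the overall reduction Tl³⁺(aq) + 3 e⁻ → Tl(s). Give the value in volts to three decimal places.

+0.720 V

Since ΔG° = −nFE° is additive over sequential reductions, n₃E°₃ = n₁E°₁ + n₂E°₂.
E°₃ = (2×+1.23 + 1×-0.30) / 3 = (+2.160) / 3 = +0.720 V.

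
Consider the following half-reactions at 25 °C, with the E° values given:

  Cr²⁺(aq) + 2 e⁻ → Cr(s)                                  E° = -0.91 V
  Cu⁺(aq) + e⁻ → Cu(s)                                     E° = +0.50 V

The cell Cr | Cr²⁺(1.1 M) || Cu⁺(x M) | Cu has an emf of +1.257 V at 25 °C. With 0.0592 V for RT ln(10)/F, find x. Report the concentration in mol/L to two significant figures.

0.0027 M

Cu⁺/Cu is the cathode, Cr²⁺/Cr the anode: E°cell = +1.41 V, n = 2.
Overall reaction: 2 Cu⁺(aq) + Cr(s) → 2 Cu(s) + Cr²⁺(aq); Q = [Cr²⁺]^1/[Cu⁺]^2.
From E = E° − (0.0592/n) log Q: log Q = (E° − E)·n/0.0592 = (+1.41 − (+1.257))·2/0.0592 = 5.1689.
So 2·log[Cu⁺] = 1·log(1.1) − log Q = 0.0414 − (5.1689) = -5.1275; log[Cu⁺] = -5.1275 / 2 = -2.5638; [Cu⁺] = 10^(-2.5638) ≈ 0.0027 M.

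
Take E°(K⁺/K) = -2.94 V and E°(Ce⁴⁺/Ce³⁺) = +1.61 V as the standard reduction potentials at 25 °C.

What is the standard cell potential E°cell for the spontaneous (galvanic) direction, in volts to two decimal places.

The Ce⁴⁺/Ce³⁺ couple has the higher reduction potential, so it is the cathode; K⁺/K is oxidised at the anode.
E°cell = E°(cathode) − E°(anode) = (+1.61) − (-2.94) = +4.55 V.

+4.55 V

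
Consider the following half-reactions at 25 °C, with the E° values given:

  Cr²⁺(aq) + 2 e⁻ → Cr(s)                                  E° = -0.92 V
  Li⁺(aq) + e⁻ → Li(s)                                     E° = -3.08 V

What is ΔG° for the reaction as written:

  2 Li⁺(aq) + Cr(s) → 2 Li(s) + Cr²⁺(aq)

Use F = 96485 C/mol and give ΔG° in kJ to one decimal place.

+416.8 kJ

As written, Li⁺/Li is reduced (cathode) and Cr²⁺/Cr is oxidised (anode), so E°cell = (-3.08) − (-0.92) = -2.16 V.
Balancing electrons gives n = 2.
ΔG° = −nFE° = −(2)(96485)(-2.16) = 416,815 J = +416.8 kJ.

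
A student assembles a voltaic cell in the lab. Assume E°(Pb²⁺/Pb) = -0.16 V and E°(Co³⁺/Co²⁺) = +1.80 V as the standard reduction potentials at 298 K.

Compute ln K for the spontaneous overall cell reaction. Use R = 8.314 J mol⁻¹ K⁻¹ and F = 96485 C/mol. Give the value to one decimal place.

Cathode: Co³⁺/Co²⁺; anode: Pb²⁺/Pb. E°cell = (+1.80) − (-0.16) = +1.96 V, with n = 2.
ΔG° = −nFE° = −RT ln K, so ln K = nFE°/(RT) = (2)(96485)(+1.96) / ((8.314)(298)) = 152.658.

152.7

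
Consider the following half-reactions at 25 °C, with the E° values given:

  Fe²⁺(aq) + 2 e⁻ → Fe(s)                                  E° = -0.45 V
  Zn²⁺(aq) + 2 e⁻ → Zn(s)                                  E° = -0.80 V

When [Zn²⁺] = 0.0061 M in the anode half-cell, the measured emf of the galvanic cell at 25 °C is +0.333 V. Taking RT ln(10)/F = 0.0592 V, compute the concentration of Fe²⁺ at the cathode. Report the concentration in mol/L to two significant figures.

Fe²⁺/Fe is the cathode, Zn²⁺/Zn the anode: E°cell = +0.35 V, n = 2.
Overall reaction: Fe²⁺(aq) + Zn(s) → Fe(s) + Zn²⁺(aq); Q = [Zn²⁺]^1/[Fe²⁺]^1.
From E = E° − (0.0592/n) log Q: log Q = (E° − E)·n/0.0592 = (+0.35 − (+0.333))·2/0.0592 = 0.5743.
So 1·log[Fe²⁺] = 1·log(0.0061) − log Q = -2.2147 − (0.5743) = -2.7890; [Fe²⁺] = 10^(-2.7890) ≈ 0.0016 M.

0.0016 M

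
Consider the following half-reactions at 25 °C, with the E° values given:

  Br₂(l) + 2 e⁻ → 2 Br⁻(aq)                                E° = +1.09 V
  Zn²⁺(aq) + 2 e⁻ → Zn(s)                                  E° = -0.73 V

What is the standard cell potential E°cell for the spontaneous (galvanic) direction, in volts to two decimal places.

The Br₂/Br⁻ couple has the higher reduction potential, so it is the cathode; Zn²⁺/Zn is oxidised at the anode.
E°cell = E°(cathode) − E°(anode) = (+1.09) − (-0.73) = +1.82 V.

+1.82 V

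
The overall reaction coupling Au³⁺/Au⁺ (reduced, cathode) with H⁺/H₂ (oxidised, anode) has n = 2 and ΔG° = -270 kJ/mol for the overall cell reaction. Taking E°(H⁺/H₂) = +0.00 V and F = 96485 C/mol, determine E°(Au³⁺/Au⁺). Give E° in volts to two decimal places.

E°cell = −ΔG°/(nF) = −(-270×10³)/((2)(96485)) = +1.399 V.
Since Au³⁺/Au⁺ is the cathode and H⁺/H₂ the anode, E°cell = E°(Au³⁺/Au⁺) − E°(H⁺/H₂).
So E°(Au³⁺/Au⁺) = E°cell + E°(H⁺/H₂) = +1.399 + (+0.00) = +1.40 V.

+1.40 V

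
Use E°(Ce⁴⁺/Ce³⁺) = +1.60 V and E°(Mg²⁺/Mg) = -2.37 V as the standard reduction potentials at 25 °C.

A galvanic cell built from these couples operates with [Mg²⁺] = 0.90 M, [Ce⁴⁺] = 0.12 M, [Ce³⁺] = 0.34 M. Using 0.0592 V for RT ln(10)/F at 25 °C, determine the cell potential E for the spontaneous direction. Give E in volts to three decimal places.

+3.945 V

Ce⁴⁺/Ce³⁺ is the cathode (higher E°), Mg²⁺/Mg the anode: E°cell = +1.60 − (-2.37) = +3.97 V, n = 2.
Overall: 2 Ce⁴⁺(aq) + Mg(s) → 2 Ce³⁺(aq) + Mg²⁺(aq)
Q = [Ce³⁺]^2·[Mg²⁺] / ([Ce⁴⁺]^2); log Q = 0.859.
E = E° − (0.0592/n) log Q = +3.97 − (0.0592/2)(0.859) = +3.945 V.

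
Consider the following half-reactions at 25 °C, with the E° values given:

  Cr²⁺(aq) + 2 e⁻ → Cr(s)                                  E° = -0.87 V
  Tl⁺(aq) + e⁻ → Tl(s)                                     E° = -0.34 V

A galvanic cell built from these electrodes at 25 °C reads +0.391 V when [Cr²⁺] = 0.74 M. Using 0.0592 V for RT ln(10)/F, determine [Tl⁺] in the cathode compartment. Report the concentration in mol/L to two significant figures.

Tl⁺/Tl is the cathode, Cr²⁺/Cr the anode: E°cell = +0.53 V, n = 2.
Overall reaction: 2 Tl⁺(aq) + Cr(s) → 2 Tl(s) + Cr²⁺(aq); Q = [Cr²⁺]^1/[Tl⁺]^2.
From E = E° − (0.0592/n) log Q: log Q = (E° − E)·n/0.0592 = (+0.53 − (+0.391))·2/0.0592 = 4.6959.
So 2·log[Tl⁺] = 1·log(0.74) − log Q = -0.1308 − (4.6959) = -4.8267; log[Tl⁺] = -4.8267 / 2 = -2.4133; [Tl⁺] = 10^(-2.4133) ≈ 0.0039 M.

0.0039 M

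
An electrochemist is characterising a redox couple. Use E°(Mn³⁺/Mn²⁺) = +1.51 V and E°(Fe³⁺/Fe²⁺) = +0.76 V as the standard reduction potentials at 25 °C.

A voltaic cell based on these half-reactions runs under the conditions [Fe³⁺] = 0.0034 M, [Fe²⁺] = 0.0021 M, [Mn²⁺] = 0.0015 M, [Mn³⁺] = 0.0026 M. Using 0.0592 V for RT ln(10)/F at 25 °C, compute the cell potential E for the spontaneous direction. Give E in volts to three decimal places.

Mn³⁺/Mn²⁺ is the cathode (higher E°), Fe³⁺/Fe²⁺ the anode: E°cell = +1.51 − (+0.76) = +0.75 V, n = 1.
Overall: Mn³⁺(aq) + Fe²⁺(aq) → Mn²⁺(aq) + Fe³⁺(aq)
Q = [Mn²⁺]·[Fe³⁺] / ([Mn³⁺]·[Fe²⁺]); log Q = -0.030.
E = E° − (0.0592/n) log Q = +0.75 − (0.0592/1)(-0.030) = +0.752 V.

+0.752 V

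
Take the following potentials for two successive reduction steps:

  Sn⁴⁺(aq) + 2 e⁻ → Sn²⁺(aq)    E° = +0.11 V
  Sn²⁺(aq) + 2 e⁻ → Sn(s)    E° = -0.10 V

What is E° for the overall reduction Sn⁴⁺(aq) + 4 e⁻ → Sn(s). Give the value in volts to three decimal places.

Standard free energies of sequential steps add: ΔG°₃ = ΔG°₁ + ΔG°₂, so n₃E°₃ = n₁E°₁ + n₂E°₂.
E°₃ = (2×+0.11 + 2×-0.10) / 4 = (+0.020) / 4 = +0.005 V.

+0.005 V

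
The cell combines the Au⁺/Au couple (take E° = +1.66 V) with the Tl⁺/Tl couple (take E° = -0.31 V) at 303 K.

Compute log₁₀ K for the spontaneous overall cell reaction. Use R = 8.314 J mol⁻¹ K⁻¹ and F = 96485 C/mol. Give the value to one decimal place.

Cathode: Au⁺/Au; anode: Tl⁺/Tl. E°cell = (+1.66) − (-0.31) = +1.97 V, with n = 1.
ΔG° = −nFE° = −RT ln K, so ln K = nFE°/(RT) = (1)(96485)(+1.97) / ((8.314)(303)) = 75.452.
log₁₀ K = 75.452 / ln 10 = 32.8.

32.8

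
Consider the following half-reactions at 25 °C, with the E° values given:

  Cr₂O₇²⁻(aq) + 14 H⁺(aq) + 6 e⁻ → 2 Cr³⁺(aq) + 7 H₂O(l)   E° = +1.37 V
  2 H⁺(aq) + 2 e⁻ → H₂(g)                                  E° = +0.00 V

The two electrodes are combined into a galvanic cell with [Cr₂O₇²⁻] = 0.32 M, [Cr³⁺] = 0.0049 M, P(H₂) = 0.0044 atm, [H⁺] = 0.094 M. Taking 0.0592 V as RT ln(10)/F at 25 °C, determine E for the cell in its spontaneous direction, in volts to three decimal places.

Cr₂O₇²⁻/Cr³⁺ is the cathode (higher E°), H⁺/H₂ the anode: E°cell = +1.37 − (+0.00) = +1.37 V, n = 6.
Overall: Cr₂O₇²⁻(aq) + 8 H⁺(aq) + 3 H₂(g) → 2 Cr³⁺(aq) + 7 H₂O(l)
Q = [Cr³⁺]^2 / ([Cr₂O₇²⁻]·[H⁺]^8·P(H₂)^3); log Q = 11.160.
E = E° − (0.0592/n) log Q = +1.37 − (0.0592/6)(11.160) = +1.260 V.

+1.260 V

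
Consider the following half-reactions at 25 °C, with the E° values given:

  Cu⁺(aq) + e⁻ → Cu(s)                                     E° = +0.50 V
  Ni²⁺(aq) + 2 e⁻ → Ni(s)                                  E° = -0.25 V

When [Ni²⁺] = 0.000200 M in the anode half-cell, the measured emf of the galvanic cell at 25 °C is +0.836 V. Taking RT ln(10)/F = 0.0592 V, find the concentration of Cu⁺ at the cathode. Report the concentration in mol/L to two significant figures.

0.40 M

Cu⁺/Cu is the cathode, Ni²⁺/Ni the anode: E°cell = +0.75 V, n = 2.
Overall reaction: 2 Cu⁺(aq) + Ni(s) → 2 Cu(s) + Ni²⁺(aq); Q = [Ni²⁺]^1/[Cu⁺]^2.
From E = E° − (0.0592/n) log Q: log Q = (E° − E)·n/0.0592 = (+0.75 − (+0.836))·2/0.0592 = -2.9054.
So 2·log[Cu⁺] = 1·log(0.0002) − log Q = -3.6990 − (-2.9054) = -0.7936; log[Cu⁺] = -0.7936 / 2 = -0.3968; [Cu⁺] = 10^(-0.3968) ≈ 0.40 M.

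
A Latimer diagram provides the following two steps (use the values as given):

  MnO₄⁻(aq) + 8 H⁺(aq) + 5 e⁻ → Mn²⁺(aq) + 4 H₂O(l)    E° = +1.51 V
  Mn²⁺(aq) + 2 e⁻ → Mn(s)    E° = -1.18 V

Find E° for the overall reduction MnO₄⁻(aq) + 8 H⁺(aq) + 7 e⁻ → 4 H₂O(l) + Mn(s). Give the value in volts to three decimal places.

+0.741 V

Standard free energies of sequential steps add: ΔG°₃ = ΔG°₁ + ΔG°₂, so n₃E°₃ = n₁E°₁ + n₂E°₂.
E°₃ = (5×+1.51 + 2×-1.18) / 7 = (+5.190) / 7 = +0.741 V.
Simply averaging or adding the two E° values would be wrong; the electron-weighted sum is required.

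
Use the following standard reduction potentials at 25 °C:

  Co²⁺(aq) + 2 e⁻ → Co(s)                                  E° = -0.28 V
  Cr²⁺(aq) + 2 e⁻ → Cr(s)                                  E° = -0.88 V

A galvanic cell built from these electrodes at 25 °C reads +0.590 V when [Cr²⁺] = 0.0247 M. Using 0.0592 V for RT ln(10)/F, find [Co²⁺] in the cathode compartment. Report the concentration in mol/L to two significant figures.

0.011 M

Co²⁺/Co is the cathode, Cr²⁺/Cr the anode: E°cell = +0.60 V, n = 2.
Overall reaction: Co²⁺(aq) + Cr(s) → Co(s) + Cr²⁺(aq); Q = [Cr²⁺]^1/[Co²⁺]^1.
From E = E° − (0.0592/n) log Q: log Q = (E° − E)·n/0.0592 = (+0.60 − (+0.590))·2/0.0592 = 0.3378.
So 1·log[Co²⁺] = 1·log(0.0247) − log Q = -1.6073 − (0.3378) = -1.9451; [Co²⁺] = 10^(-1.9451) ≈ 0.011 M.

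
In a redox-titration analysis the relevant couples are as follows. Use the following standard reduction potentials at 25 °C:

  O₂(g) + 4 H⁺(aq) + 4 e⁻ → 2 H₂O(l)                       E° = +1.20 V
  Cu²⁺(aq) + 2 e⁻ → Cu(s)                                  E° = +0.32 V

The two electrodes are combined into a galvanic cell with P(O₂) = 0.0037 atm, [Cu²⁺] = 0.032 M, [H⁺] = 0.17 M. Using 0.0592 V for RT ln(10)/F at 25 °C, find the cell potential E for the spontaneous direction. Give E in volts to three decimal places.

O₂/H₂O is the cathode (higher E°), Cu²⁺/Cu the anode: E°cell = +1.20 − (+0.32) = +0.88 V, n = 4.
Overall: O₂(g) + 4 H⁺(aq) + 2 Cu(s) → 2 H₂O(l) + 2 Cu²⁺(aq)
Q = [Cu²⁺]^2 / (P(O₂)·[H⁺]^4); log Q = 2.520.
E = E° − (0.0592/n) log Q = +0.88 − (0.0592/4)(2.520) = +0.843 V.

+0.843 V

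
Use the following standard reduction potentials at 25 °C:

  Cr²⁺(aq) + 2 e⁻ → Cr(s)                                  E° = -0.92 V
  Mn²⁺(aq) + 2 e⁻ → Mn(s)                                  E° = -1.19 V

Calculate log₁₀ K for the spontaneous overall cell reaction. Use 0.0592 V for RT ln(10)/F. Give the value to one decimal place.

9.1

Cathode: Cr²⁺/Cr; anode: Mn²⁺/Mn. E°cell = +0.27 V, n = 2.
log K = nE°cell / 0.0592 = (2)(+0.27) / 0.0592 = 9.1.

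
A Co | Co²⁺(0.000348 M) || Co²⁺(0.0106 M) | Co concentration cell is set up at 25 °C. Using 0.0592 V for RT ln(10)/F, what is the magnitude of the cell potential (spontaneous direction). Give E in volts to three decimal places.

For a concentration cell E°cell = 0. The 0.0106 M side is the cathode (reduction is favoured where [Co²⁺] is higher).
With n = 2, E = −(0.0592/2) log([Co²⁺]ₐₙ/[Co²⁺]꜀ₐₜ) = −(0.0592/2) log(0.000348/0.0106) = −(0.0592/2)(-1.484) = +0.044 V.

+0.044 V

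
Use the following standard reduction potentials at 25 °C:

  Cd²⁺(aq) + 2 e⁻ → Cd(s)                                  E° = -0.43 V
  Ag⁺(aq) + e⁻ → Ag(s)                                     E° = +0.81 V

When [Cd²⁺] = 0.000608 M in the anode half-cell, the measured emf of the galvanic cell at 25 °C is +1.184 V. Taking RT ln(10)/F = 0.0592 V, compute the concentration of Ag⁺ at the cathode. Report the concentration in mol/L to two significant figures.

0.0028 M

Ag⁺/Ag is the cathode, Cd²⁺/Cd the anode: E°cell = +1.24 V, n = 2.
Overall reaction: 2 Ag⁺(aq) + Cd(s) → 2 Ag(s) + Cd²⁺(aq); Q = [Cd²⁺]^1/[Ag⁺]^2.
From E = E° − (0.0592/n) log Q: log Q = (E° − E)·n/0.0592 = (+1.24 − (+1.184))·2/0.0592 = 1.8919.
So 2·log[Ag⁺] = 1·log(0.000608) − log Q = -3.2161 − (1.8919) = -5.1080; log[Ag⁺] = -5.1080 / 2 = -2.5540; [Ag⁺] = 10^(-2.5540) ≈ 0.0028 M.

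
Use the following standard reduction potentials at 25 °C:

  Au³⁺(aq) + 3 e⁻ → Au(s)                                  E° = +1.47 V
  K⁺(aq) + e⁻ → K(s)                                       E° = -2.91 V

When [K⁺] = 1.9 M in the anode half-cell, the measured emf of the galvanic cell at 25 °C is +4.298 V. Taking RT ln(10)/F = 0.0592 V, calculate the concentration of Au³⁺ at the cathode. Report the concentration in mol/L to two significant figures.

Au³⁺/Au is the cathode, K⁺/K the anode: E°cell = +4.38 V, n = 3.
Overall reaction: Au³⁺(aq) + 3 K(s) → Au(s) + 3 K⁺(aq); Q = [K⁺]^3/[Au³⁺]^1.
From E = E° − (0.0592/n) log Q: log Q = (E° − E)·n/0.0592 = (+4.38 − (+4.298))·3/0.0592 = 4.1554.
So 1·log[Au³⁺] = 3·log(1.9) − log Q = 0.8363 − (4.1554) = -3.3191; [Au³⁺] = 10^(-3.3191) ≈ 0.00048 M.

0.00048 M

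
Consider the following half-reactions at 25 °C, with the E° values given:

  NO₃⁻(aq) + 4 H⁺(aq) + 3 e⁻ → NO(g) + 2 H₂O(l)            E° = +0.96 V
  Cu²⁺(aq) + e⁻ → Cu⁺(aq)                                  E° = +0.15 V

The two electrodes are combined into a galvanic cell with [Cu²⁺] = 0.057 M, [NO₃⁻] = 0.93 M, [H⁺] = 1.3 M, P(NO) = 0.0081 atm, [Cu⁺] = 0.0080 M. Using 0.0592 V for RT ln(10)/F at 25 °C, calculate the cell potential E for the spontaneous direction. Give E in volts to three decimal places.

NO₃⁻/NO is the cathode (higher E°), Cu²⁺/Cu⁺ the anode: E°cell = +0.96 − (+0.15) = +0.81 V, n = 3.
Overall: NO₃⁻(aq) + 4 H⁺(aq) + 3 Cu⁺(aq) → NO(g) + 2 H₂O(l) + 3 Cu²⁺(aq)
Q = P(NO)·[Cu²⁺]^3 / ([NO₃⁻]·[H⁺]^4·[Cu⁺]^3); log Q = 0.043.
E = E° − (0.0592/n) log Q = +0.81 − (0.0592/3)(0.043) = +0.809 V.

+0.809 V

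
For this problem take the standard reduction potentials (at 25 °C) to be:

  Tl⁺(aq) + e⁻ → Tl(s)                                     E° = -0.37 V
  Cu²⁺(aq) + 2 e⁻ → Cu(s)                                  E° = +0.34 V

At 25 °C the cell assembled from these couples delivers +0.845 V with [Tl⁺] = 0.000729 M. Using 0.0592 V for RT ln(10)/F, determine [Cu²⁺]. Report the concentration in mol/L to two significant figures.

Cu²⁺/Cu is the cathode, Tl⁺/Tl the anode: E°cell = +0.71 V, n = 2.
Overall reaction: Cu²⁺(aq) + 2 Tl(s) → Cu(s) + 2 Tl⁺(aq); Q = [Tl⁺]^2/[Cu²⁺]^1.
From E = E° − (0.0592/n) log Q: log Q = (E° − E)·n/0.0592 = (+0.71 − (+0.845))·2/0.0592 = -4.5608.
So 1·log[Cu²⁺] = 2·log(0.000729) − log Q = -6.2745 − (-4.5608) = -1.7137; [Cu²⁺] = 10^(-1.7137) ≈ 0.019 M.

0.019 M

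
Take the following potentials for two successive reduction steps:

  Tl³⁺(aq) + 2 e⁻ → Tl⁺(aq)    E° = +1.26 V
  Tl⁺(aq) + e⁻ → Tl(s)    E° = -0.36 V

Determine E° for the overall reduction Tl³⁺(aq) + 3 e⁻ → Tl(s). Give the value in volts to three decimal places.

Adding the free-energy changes (−nFE°) of the two steps gives −n₃FE°₃ = −n₁FE°₁ − n₂FE°₂.
E°₃ = (2×+1.26 + 1×-0.36) / 3 = (+2.160) / 3 = +0.720 V.
Simply averaging or adding the two E° values would be wrong; the electron-weighted sum is required.

+0.720 V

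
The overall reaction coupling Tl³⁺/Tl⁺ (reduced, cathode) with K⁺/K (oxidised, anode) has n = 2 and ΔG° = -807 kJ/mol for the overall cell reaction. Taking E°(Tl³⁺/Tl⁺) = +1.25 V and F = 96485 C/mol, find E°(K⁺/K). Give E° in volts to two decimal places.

E°cell = −ΔG°/(nF) = −(-807×10³)/((2)(96485)) = +4.182 V.
Since Tl³⁺/Tl⁺ is the cathode and K⁺/K the anode, E°cell = E°(Tl³⁺/Tl⁺) − E°(K⁺/K).
So E°(K⁺/K) = E°(Tl³⁺/Tl⁺) − E°cell = (+1.25) − (+4.182) = -2.93 V.

-2.93 V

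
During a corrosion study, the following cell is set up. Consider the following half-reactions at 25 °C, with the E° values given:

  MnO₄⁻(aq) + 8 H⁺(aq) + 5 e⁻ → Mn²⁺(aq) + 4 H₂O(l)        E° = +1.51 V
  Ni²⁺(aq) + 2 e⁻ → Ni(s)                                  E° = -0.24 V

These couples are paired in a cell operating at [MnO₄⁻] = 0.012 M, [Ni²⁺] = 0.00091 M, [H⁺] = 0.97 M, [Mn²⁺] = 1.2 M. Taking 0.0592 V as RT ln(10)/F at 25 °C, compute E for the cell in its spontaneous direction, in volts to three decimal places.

+1.815 V

MnO₄⁻/Mn²⁺ is the cathode (higher E°), Ni²⁺/Ni the anode: E°cell = +1.51 − (-0.24) = +1.75 V, n = 10.
Overall: 2 MnO₄⁻(aq) + 16 H⁺(aq) + 5 Ni(s) → 2 Mn²⁺(aq) + 8 H₂O(l) + 5 Ni²⁺(aq)
Q = [Mn²⁺]^2·[Ni²⁺]^5 / ([MnO₄⁻]^2·[H⁺]^16); log Q = -10.993.
E = E° − (0.0592/n) log Q = +1.75 − (0.0592/10)(-10.993) = +1.815 V.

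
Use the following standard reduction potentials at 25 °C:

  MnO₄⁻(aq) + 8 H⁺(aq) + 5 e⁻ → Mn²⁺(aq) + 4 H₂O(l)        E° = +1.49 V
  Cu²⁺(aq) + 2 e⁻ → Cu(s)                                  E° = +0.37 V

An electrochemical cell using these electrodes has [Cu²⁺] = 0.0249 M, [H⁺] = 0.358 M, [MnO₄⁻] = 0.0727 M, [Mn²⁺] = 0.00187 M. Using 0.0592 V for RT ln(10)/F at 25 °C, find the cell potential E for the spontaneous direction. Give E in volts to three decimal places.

MnO₄⁻/Mn²⁺ is the cathode (higher E°), Cu²⁺/Cu the anode: E°cell = +1.49 − (+0.37) = +1.12 V, n = 10.
Overall: 2 MnO₄⁻(aq) + 16 H⁺(aq) + 5 Cu(s) → 2 Mn²⁺(aq) + 8 H₂O(l) + 5 Cu²⁺(aq)
Q = [Mn²⁺]^2·[Cu²⁺]^5 / ([MnO₄⁻]^2·[H⁺]^16); log Q = -4.061.
E = E° − (0.0592/n) log Q = +1.12 − (0.0592/10)(-4.061) = +1.144 V.

+1.144 V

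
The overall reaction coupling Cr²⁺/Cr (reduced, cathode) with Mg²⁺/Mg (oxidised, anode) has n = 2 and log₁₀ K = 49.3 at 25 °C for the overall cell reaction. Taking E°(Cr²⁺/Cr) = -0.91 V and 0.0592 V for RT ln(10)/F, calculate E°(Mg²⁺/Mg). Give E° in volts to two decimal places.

-2.37 V

E°cell = (0.0592/n)·log K = (0.0592/2)(49.3) = +1.459 V.
Since Cr²⁺/Cr is the cathode and Mg²⁺/Mg the anode, E°cell = E°(Cr²⁺/Cr) − E°(Mg²⁺/Mg).
So E°(Mg²⁺/Mg) = E°(Cr²⁺/Cr) − E°cell = (-0.91) − (+1.459) = -2.37 V.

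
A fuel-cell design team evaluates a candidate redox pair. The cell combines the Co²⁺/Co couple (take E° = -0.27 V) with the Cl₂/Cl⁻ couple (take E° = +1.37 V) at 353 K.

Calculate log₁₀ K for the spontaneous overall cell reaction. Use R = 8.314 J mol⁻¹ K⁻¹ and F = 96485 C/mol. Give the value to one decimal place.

Cathode: Cl₂/Cl⁻; anode: Co²⁺/Co. E°cell = (+1.37) − (-0.27) = +1.64 V, with n = 2.
ΔG° = −nFE° = −RT ln K, so ln K = nFE°/(RT) = (2)(96485)(+1.64) / ((8.314)(353)) = 107.832.
log₁₀ K = 107.832 / ln 10 = 46.8.

46.8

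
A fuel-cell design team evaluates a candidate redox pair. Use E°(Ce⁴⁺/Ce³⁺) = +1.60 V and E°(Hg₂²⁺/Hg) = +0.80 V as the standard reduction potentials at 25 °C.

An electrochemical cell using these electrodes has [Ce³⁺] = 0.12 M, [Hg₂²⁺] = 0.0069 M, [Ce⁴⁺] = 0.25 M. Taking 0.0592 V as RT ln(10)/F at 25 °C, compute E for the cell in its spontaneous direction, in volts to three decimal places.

Ce⁴⁺/Ce³⁺ is the cathode (higher E°), Hg₂²⁺/Hg the anode: E°cell = +1.60 − (+0.80) = +0.80 V, n = 2.
Overall: 2 Ce⁴⁺(aq) + 2 Hg(l) → 2 Ce³⁺(aq) + Hg₂²⁺(aq)
Q = [Ce³⁺]^2·[Hg₂²⁺] / ([Ce⁴⁺]^2); log Q = -2.799.
E = E° − (0.0592/n) log Q = +0.80 − (0.0592/2)(-2.799) = +0.883 V.

+0.883 V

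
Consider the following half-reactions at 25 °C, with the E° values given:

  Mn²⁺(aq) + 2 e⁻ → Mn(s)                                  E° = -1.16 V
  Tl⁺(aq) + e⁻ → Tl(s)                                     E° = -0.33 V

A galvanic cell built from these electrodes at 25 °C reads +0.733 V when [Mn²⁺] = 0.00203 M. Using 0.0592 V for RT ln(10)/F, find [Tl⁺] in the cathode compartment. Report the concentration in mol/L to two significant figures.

0.0010 M

Tl⁺/Tl is the cathode, Mn²⁺/Mn the anode: E°cell = +0.83 V, n = 2.
Overall reaction: 2 Tl⁺(aq) + Mn(s) → 2 Tl(s) + Mn²⁺(aq); Q = [Mn²⁺]^1/[Tl⁺]^2.
From E = E° − (0.0592/n) log Q: log Q = (E° − E)·n/0.0592 = (+0.83 − (+0.733))·2/0.0592 = 3.2770.
So 2·log[Tl⁺] = 1·log(0.00203) − log Q = -2.6925 − (3.2770) = -5.9695; log[Tl⁺] = -5.9695 / 2 = -2.9848; [Tl⁺] = 10^(-2.9848) ≈ 0.0010 M.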